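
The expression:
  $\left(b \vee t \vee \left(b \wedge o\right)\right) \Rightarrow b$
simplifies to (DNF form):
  $b \vee \neg t$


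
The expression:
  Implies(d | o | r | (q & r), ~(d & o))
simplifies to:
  ~d | ~o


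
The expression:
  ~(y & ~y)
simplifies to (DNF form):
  True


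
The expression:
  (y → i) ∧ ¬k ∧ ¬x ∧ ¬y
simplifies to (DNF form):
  ¬k ∧ ¬x ∧ ¬y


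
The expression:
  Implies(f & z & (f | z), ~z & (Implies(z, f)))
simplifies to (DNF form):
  ~f | ~z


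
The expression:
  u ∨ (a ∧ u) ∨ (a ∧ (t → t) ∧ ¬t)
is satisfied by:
  {a: True, u: True, t: False}
  {u: True, t: False, a: False}
  {a: True, u: True, t: True}
  {u: True, t: True, a: False}
  {a: True, t: False, u: False}


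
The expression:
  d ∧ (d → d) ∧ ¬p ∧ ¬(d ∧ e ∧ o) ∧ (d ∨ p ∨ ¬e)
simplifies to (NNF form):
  d ∧ ¬p ∧ (¬e ∨ ¬o)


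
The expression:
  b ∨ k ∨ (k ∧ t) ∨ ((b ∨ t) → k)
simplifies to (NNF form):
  b ∨ k ∨ ¬t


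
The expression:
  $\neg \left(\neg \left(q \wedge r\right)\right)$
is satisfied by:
  {r: True, q: True}


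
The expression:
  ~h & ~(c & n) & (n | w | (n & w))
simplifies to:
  ~h & (n | w) & (~c | ~n)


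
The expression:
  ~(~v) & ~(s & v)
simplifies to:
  v & ~s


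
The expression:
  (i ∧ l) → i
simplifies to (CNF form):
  True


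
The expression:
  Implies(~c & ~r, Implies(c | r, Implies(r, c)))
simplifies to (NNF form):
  True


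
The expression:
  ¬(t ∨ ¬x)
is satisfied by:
  {x: True, t: False}


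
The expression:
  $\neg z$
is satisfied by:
  {z: False}


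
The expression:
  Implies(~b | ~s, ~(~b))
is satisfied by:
  {b: True}


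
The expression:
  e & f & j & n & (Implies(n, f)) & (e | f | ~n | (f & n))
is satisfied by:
  {j: True, e: True, f: True, n: True}


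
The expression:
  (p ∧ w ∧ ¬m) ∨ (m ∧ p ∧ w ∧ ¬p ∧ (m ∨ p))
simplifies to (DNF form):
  p ∧ w ∧ ¬m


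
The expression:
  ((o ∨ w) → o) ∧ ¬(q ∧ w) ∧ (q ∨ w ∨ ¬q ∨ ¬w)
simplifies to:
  (o ∧ ¬q) ∨ ¬w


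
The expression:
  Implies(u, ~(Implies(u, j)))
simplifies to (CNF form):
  ~j | ~u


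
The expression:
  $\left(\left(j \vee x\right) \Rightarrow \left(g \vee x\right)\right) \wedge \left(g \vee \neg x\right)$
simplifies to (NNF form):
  $g \vee \left(\neg j \wedge \neg x\right)$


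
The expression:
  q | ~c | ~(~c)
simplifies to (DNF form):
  True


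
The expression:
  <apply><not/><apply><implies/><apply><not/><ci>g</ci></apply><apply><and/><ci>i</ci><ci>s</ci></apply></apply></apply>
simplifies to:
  <apply><and/><apply><not/><ci>g</ci></apply><apply><or/><apply><not/><ci>i</ci></apply><apply><not/><ci>s</ci></apply></apply></apply>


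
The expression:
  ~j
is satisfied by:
  {j: False}


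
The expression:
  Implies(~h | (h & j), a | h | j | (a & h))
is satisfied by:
  {a: True, h: True, j: True}
  {a: True, h: True, j: False}
  {a: True, j: True, h: False}
  {a: True, j: False, h: False}
  {h: True, j: True, a: False}
  {h: True, j: False, a: False}
  {j: True, h: False, a: False}


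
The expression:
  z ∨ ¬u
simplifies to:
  z ∨ ¬u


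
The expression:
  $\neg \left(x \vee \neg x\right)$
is never true.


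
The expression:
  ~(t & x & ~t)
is always true.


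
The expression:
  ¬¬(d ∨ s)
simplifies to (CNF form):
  d ∨ s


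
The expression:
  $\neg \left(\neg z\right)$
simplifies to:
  $z$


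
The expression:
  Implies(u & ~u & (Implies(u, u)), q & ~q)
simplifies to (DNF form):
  True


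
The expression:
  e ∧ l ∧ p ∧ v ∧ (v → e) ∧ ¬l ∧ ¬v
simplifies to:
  False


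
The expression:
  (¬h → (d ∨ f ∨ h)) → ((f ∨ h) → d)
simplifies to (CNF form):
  (d ∨ ¬f) ∧ (d ∨ ¬h)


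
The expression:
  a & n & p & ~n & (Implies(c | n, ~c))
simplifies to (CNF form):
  False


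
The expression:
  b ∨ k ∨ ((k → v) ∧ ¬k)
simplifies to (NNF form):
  True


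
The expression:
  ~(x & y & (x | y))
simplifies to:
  ~x | ~y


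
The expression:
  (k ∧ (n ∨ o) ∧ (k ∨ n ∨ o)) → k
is always true.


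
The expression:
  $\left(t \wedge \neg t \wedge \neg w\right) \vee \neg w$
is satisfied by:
  {w: False}


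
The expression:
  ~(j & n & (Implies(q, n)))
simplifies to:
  ~j | ~n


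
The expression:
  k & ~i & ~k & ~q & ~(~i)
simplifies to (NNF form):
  False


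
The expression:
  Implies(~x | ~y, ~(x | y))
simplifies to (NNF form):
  (x & y) | (~x & ~y)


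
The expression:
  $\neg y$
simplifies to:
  $\neg y$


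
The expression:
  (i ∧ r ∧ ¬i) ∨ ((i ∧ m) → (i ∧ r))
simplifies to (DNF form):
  r ∨ ¬i ∨ ¬m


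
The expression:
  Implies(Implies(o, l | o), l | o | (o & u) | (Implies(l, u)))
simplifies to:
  True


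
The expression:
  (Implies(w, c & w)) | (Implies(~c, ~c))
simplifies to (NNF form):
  True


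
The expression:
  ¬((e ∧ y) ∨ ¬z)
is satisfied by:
  {z: True, e: False, y: False}
  {z: True, y: True, e: False}
  {z: True, e: True, y: False}


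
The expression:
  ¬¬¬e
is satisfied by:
  {e: False}


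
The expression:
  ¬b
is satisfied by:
  {b: False}


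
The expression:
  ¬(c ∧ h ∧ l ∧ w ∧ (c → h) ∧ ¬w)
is always true.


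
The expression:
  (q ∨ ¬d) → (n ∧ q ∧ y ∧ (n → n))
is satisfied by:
  {y: True, d: True, n: True, q: False}
  {y: True, d: True, n: False, q: False}
  {d: True, n: True, y: False, q: False}
  {d: True, y: False, n: False, q: False}
  {y: True, q: True, d: True, n: True}
  {y: True, q: True, n: True, d: False}


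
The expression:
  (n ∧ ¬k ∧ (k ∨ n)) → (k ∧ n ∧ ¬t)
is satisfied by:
  {k: True, n: False}
  {n: False, k: False}
  {n: True, k: True}


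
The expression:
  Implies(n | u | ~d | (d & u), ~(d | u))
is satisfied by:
  {d: False, u: False, n: False}
  {n: True, d: False, u: False}
  {d: True, n: False, u: False}


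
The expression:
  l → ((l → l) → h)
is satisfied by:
  {h: True, l: False}
  {l: False, h: False}
  {l: True, h: True}


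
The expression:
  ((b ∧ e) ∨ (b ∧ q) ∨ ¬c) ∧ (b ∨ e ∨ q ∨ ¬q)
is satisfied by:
  {b: True, e: True, q: True, c: False}
  {b: True, e: True, q: False, c: False}
  {b: True, q: True, c: False, e: False}
  {b: True, q: False, c: False, e: False}
  {e: True, q: True, c: False, b: False}
  {e: True, q: False, c: False, b: False}
  {q: True, e: False, c: False, b: False}
  {q: False, e: False, c: False, b: False}
  {b: True, e: True, c: True, q: True}
  {b: True, e: True, c: True, q: False}
  {b: True, c: True, q: True, e: False}


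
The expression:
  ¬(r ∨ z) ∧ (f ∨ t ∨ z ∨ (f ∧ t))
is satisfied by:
  {t: True, f: True, r: False, z: False}
  {t: True, f: False, r: False, z: False}
  {f: True, z: False, t: False, r: False}


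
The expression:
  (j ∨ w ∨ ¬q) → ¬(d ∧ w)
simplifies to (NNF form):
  ¬d ∨ ¬w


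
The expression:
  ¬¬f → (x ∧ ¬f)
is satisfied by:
  {f: False}


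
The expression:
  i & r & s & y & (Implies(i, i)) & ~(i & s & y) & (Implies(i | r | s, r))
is never true.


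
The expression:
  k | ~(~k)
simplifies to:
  k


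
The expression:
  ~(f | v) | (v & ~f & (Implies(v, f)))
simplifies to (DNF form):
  ~f & ~v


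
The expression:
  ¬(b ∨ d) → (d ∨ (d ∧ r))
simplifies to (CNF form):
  b ∨ d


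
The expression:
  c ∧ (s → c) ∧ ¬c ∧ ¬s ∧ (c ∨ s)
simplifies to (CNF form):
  False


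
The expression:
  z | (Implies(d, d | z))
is always true.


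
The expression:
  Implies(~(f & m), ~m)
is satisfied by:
  {f: True, m: False}
  {m: False, f: False}
  {m: True, f: True}


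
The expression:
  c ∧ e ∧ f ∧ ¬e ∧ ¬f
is never true.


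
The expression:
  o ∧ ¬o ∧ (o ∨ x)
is never true.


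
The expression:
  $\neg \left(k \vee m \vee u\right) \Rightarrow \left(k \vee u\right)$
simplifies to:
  $k \vee m \vee u$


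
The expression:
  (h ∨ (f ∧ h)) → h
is always true.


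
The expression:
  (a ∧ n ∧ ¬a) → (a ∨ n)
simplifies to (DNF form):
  True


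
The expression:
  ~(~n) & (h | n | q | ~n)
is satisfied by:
  {n: True}


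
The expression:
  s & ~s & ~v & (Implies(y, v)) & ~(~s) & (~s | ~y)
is never true.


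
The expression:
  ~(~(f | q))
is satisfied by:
  {q: True, f: True}
  {q: True, f: False}
  {f: True, q: False}


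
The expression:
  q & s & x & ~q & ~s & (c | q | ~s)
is never true.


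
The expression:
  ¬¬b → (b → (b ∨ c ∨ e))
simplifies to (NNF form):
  True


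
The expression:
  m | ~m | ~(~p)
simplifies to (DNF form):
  True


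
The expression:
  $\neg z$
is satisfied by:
  {z: False}


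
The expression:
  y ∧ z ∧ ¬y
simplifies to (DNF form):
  False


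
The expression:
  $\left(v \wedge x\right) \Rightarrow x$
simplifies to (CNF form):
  $\text{True}$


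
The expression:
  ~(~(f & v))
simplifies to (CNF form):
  f & v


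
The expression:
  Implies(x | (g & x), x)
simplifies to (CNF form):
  True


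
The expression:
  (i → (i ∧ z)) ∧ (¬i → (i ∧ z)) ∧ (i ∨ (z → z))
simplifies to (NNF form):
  i ∧ z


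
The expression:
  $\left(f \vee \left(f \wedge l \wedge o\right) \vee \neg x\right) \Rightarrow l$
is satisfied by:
  {l: True, x: True, f: False}
  {l: True, x: False, f: False}
  {f: True, l: True, x: True}
  {f: True, l: True, x: False}
  {x: True, f: False, l: False}


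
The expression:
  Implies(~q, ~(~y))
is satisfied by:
  {y: True, q: True}
  {y: True, q: False}
  {q: True, y: False}


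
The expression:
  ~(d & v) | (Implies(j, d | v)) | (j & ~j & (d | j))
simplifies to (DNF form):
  True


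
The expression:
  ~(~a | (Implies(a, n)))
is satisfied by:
  {a: True, n: False}


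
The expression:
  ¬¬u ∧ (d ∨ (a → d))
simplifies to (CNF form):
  u ∧ (d ∨ ¬a)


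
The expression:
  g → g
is always true.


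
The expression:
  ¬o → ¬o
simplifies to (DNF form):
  True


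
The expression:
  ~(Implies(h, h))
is never true.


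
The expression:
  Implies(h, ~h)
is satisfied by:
  {h: False}


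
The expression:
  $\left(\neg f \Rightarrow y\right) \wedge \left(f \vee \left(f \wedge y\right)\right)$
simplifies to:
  $f$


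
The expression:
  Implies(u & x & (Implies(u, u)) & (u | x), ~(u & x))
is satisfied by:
  {u: False, x: False}
  {x: True, u: False}
  {u: True, x: False}


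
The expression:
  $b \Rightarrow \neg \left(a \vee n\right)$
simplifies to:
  $\left(\neg a \wedge \neg n\right) \vee \neg b$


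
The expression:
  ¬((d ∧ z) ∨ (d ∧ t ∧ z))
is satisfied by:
  {z: False, d: False}
  {d: True, z: False}
  {z: True, d: False}


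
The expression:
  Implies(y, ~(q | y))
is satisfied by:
  {y: False}


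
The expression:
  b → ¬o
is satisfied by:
  {o: False, b: False}
  {b: True, o: False}
  {o: True, b: False}


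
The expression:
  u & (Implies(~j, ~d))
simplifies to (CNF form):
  u & (j | ~d)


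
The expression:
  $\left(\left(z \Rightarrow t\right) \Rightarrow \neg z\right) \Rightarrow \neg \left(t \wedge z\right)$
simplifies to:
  $\text{True}$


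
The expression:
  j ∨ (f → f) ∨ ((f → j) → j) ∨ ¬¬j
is always true.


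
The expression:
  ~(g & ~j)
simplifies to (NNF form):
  j | ~g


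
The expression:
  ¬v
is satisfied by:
  {v: False}


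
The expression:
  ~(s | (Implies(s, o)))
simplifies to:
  False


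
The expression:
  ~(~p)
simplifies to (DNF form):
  p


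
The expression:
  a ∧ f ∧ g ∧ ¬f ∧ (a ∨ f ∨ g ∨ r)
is never true.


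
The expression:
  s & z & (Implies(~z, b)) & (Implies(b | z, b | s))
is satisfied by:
  {z: True, s: True}


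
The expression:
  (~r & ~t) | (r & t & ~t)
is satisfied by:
  {r: False, t: False}


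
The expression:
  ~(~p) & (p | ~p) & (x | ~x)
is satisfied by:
  {p: True}


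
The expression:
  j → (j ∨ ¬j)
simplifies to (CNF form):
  True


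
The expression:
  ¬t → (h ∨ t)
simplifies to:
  h ∨ t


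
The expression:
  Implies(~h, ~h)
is always true.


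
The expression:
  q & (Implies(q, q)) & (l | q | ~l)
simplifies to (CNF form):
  q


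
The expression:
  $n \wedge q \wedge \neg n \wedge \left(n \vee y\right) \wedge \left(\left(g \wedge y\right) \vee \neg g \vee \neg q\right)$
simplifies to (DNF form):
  $\text{False}$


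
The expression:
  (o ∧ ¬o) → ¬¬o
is always true.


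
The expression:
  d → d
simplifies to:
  True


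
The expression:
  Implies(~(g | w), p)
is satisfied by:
  {p: True, g: True, w: True}
  {p: True, g: True, w: False}
  {p: True, w: True, g: False}
  {p: True, w: False, g: False}
  {g: True, w: True, p: False}
  {g: True, w: False, p: False}
  {w: True, g: False, p: False}


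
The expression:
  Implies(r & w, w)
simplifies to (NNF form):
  True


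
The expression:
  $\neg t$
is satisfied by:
  {t: False}


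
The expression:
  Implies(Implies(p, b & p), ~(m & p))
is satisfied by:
  {p: False, m: False, b: False}
  {b: True, p: False, m: False}
  {m: True, p: False, b: False}
  {b: True, m: True, p: False}
  {p: True, b: False, m: False}
  {b: True, p: True, m: False}
  {m: True, p: True, b: False}


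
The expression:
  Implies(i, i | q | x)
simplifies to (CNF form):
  True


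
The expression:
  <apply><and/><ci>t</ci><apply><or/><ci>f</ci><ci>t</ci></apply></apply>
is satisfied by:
  {t: True}


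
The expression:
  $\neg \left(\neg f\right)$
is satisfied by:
  {f: True}


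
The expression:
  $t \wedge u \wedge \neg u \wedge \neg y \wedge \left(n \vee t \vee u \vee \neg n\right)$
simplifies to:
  $\text{False}$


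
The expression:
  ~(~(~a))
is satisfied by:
  {a: False}


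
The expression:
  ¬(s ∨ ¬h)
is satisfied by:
  {h: True, s: False}


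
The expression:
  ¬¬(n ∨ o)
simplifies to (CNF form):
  n ∨ o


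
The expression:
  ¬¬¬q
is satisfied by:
  {q: False}


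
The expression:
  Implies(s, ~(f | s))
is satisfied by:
  {s: False}


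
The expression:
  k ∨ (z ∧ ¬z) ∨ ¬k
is always true.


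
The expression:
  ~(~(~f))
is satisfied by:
  {f: False}


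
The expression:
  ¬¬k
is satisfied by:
  {k: True}


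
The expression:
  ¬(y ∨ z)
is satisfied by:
  {y: False, z: False}


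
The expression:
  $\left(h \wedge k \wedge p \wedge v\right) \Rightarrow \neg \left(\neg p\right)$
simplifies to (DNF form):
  $\text{True}$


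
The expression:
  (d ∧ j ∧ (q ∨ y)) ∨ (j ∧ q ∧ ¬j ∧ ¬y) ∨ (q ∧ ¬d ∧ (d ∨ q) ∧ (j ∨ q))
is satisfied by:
  {j: True, y: True, q: True, d: False}
  {j: True, q: True, y: False, d: False}
  {y: True, q: True, j: False, d: False}
  {q: True, j: False, y: False, d: False}
  {d: True, j: True, q: True, y: True}
  {d: True, j: True, q: True, y: False}
  {y: True, j: True, d: True, q: False}


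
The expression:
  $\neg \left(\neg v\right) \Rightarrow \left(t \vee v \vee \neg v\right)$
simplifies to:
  $\text{True}$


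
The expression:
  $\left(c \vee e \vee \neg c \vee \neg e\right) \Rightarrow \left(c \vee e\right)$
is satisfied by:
  {c: True, e: True}
  {c: True, e: False}
  {e: True, c: False}


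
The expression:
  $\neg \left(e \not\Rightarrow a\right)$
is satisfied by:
  {a: True, e: False}
  {e: False, a: False}
  {e: True, a: True}


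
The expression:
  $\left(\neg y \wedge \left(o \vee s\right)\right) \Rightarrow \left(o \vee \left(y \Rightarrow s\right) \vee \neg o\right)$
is always true.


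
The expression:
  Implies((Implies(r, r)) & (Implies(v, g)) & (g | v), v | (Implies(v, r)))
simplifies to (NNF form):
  True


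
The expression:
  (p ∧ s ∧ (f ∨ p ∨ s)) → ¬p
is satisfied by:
  {s: False, p: False}
  {p: True, s: False}
  {s: True, p: False}


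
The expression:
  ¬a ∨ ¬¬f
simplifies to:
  f ∨ ¬a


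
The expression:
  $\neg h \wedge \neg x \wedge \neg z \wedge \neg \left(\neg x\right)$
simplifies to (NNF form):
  $\text{False}$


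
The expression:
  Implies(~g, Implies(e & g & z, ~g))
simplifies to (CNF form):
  True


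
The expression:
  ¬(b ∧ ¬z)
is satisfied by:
  {z: True, b: False}
  {b: False, z: False}
  {b: True, z: True}


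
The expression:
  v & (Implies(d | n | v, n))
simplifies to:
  n & v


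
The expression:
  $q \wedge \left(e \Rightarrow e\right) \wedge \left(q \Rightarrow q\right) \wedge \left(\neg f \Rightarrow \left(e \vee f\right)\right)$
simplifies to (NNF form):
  $q \wedge \left(e \vee f\right)$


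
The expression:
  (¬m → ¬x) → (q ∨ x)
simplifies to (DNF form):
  q ∨ x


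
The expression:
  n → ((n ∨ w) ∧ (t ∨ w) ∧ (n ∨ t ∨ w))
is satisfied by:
  {t: True, w: True, n: False}
  {t: True, w: False, n: False}
  {w: True, t: False, n: False}
  {t: False, w: False, n: False}
  {n: True, t: True, w: True}
  {n: True, t: True, w: False}
  {n: True, w: True, t: False}


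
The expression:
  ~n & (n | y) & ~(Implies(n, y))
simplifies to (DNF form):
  False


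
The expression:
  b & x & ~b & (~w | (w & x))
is never true.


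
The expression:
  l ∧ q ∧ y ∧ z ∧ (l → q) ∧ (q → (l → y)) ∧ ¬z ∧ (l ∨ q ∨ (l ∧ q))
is never true.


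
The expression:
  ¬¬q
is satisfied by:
  {q: True}


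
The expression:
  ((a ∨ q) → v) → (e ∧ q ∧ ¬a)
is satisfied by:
  {e: True, q: True, v: False, a: False}
  {q: True, a: False, e: False, v: False}
  {a: True, e: True, q: True, v: False}
  {a: True, e: True, q: False, v: False}
  {a: True, q: True, e: False, v: False}
  {a: True, q: False, e: False, v: False}
  {v: True, e: True, q: True, a: False}


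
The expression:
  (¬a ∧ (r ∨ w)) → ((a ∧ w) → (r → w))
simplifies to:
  True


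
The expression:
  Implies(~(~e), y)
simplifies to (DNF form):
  y | ~e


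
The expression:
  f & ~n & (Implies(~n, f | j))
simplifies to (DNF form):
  f & ~n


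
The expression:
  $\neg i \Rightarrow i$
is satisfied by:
  {i: True}


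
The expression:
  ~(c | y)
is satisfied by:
  {y: False, c: False}


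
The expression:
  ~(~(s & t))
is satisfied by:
  {t: True, s: True}


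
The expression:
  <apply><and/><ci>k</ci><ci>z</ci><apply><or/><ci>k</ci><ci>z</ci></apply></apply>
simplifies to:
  <apply><and/><ci>k</ci><ci>z</ci></apply>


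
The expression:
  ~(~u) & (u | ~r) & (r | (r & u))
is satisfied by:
  {r: True, u: True}


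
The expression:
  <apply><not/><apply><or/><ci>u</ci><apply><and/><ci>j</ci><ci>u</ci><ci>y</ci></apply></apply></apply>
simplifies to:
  <apply><not/><ci>u</ci></apply>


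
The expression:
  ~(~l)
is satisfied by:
  {l: True}


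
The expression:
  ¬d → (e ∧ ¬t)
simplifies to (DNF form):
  d ∨ (e ∧ ¬t)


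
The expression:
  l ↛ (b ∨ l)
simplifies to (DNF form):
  False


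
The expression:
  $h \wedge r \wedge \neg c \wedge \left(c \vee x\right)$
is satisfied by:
  {r: True, h: True, x: True, c: False}


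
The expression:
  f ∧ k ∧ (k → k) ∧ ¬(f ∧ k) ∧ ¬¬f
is never true.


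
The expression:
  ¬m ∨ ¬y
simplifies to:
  ¬m ∨ ¬y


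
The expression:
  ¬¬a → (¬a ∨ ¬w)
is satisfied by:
  {w: False, a: False}
  {a: True, w: False}
  {w: True, a: False}


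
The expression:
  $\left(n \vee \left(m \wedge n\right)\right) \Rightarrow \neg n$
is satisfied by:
  {n: False}


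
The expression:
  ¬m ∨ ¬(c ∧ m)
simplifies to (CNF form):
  ¬c ∨ ¬m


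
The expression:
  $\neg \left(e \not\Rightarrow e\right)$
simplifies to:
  $\text{True}$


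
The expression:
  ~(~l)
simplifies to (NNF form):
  l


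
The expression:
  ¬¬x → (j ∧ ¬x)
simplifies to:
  ¬x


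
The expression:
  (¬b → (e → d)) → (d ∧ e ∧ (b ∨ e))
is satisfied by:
  {d: True, e: True, b: False}
  {e: True, b: False, d: False}
  {b: True, d: True, e: True}


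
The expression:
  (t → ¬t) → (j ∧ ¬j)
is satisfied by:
  {t: True}


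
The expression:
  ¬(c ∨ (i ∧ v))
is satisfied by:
  {v: False, c: False, i: False}
  {i: True, v: False, c: False}
  {v: True, i: False, c: False}


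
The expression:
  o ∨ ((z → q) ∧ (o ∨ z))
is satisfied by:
  {z: True, o: True, q: True}
  {z: True, o: True, q: False}
  {o: True, q: True, z: False}
  {o: True, q: False, z: False}
  {z: True, q: True, o: False}


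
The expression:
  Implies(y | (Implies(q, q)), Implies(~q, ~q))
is always true.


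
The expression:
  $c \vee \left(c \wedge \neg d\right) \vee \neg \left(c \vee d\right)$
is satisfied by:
  {c: True, d: False}
  {d: False, c: False}
  {d: True, c: True}


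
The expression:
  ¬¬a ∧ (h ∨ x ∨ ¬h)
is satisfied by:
  {a: True}


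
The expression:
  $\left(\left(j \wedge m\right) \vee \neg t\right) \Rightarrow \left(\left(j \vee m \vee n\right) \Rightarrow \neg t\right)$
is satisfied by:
  {m: False, t: False, j: False}
  {j: True, m: False, t: False}
  {t: True, m: False, j: False}
  {j: True, t: True, m: False}
  {m: True, j: False, t: False}
  {j: True, m: True, t: False}
  {t: True, m: True, j: False}


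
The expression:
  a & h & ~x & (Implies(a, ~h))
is never true.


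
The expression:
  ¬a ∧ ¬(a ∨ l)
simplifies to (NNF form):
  ¬a ∧ ¬l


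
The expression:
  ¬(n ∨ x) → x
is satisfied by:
  {n: True, x: True}
  {n: True, x: False}
  {x: True, n: False}


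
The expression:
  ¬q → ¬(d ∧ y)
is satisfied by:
  {q: True, y: False, d: False}
  {q: False, y: False, d: False}
  {d: True, q: True, y: False}
  {d: True, q: False, y: False}
  {y: True, q: True, d: False}
  {y: True, q: False, d: False}
  {y: True, d: True, q: True}


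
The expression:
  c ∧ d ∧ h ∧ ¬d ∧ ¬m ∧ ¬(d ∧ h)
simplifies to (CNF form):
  False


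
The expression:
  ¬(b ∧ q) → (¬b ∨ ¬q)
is always true.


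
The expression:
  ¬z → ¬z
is always true.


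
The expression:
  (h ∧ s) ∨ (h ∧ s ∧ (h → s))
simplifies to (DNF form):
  h ∧ s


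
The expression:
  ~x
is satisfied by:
  {x: False}


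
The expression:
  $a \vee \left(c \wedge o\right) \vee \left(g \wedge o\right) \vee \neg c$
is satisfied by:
  {a: True, o: True, c: False}
  {a: True, c: False, o: False}
  {o: True, c: False, a: False}
  {o: False, c: False, a: False}
  {a: True, o: True, c: True}
  {a: True, c: True, o: False}
  {o: True, c: True, a: False}


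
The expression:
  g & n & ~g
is never true.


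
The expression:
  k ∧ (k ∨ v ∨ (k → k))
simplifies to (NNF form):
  k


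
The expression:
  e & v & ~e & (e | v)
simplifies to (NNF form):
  False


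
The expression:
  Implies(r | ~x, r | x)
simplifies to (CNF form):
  r | x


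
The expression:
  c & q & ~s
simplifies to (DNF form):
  c & q & ~s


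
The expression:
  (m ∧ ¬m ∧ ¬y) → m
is always true.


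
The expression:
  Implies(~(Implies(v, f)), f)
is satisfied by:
  {f: True, v: False}
  {v: False, f: False}
  {v: True, f: True}


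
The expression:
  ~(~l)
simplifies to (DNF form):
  l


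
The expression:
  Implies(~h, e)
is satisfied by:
  {e: True, h: True}
  {e: True, h: False}
  {h: True, e: False}


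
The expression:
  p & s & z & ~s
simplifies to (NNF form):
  False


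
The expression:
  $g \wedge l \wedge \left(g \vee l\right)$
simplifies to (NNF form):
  $g \wedge l$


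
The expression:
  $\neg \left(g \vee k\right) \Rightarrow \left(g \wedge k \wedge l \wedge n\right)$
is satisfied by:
  {k: True, g: True}
  {k: True, g: False}
  {g: True, k: False}


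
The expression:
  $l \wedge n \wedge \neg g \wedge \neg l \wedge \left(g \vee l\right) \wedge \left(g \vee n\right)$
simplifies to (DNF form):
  $\text{False}$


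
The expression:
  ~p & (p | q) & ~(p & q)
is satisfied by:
  {q: True, p: False}


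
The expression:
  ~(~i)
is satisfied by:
  {i: True}


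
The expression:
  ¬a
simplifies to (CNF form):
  ¬a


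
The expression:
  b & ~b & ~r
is never true.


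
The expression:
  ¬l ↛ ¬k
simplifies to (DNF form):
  k ∧ ¬l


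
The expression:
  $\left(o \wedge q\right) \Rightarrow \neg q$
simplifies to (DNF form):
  $\neg o \vee \neg q$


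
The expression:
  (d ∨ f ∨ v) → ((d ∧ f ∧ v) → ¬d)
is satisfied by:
  {v: False, d: False, f: False}
  {f: True, v: False, d: False}
  {d: True, v: False, f: False}
  {f: True, d: True, v: False}
  {v: True, f: False, d: False}
  {f: True, v: True, d: False}
  {d: True, v: True, f: False}


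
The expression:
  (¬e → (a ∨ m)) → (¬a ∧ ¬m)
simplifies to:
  ¬a ∧ ¬m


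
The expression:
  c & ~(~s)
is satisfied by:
  {c: True, s: True}


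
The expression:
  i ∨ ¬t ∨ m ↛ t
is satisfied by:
  {i: True, t: False}
  {t: False, i: False}
  {t: True, i: True}


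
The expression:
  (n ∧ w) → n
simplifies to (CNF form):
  True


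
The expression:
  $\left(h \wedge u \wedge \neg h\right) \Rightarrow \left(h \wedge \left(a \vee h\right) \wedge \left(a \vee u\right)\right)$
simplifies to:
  $\text{True}$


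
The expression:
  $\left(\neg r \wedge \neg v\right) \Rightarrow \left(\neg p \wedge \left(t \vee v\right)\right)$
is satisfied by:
  {r: True, t: True, v: True, p: False}
  {r: True, v: True, p: False, t: False}
  {r: True, t: True, v: True, p: True}
  {r: True, v: True, p: True, t: False}
  {r: True, t: True, p: False, v: False}
  {r: True, p: False, v: False, t: False}
  {r: True, t: True, p: True, v: False}
  {r: True, p: True, v: False, t: False}
  {t: True, v: True, p: False, r: False}
  {v: True, t: False, p: False, r: False}
  {t: True, v: True, p: True, r: False}
  {v: True, p: True, t: False, r: False}
  {t: True, p: False, v: False, r: False}


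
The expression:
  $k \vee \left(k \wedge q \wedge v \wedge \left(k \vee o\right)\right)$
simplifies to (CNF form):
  $k$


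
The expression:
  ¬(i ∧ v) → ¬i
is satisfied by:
  {v: True, i: False}
  {i: False, v: False}
  {i: True, v: True}


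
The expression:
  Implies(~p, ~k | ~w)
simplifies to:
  p | ~k | ~w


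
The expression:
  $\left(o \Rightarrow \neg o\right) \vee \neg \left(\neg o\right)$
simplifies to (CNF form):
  $\text{True}$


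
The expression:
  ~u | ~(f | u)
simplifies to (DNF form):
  ~u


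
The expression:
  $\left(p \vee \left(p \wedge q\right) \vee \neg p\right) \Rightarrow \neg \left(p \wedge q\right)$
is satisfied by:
  {p: False, q: False}
  {q: True, p: False}
  {p: True, q: False}


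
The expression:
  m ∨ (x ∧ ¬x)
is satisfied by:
  {m: True}


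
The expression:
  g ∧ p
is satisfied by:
  {p: True, g: True}


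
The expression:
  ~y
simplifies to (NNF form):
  ~y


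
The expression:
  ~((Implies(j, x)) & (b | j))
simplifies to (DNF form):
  (j & ~x) | (~b & ~j)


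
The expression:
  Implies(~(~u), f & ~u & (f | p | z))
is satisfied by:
  {u: False}


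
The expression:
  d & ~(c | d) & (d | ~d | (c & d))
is never true.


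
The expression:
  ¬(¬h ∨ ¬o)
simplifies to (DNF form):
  h ∧ o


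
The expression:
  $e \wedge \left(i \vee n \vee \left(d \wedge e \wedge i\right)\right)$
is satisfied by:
  {i: True, n: True, e: True}
  {i: True, e: True, n: False}
  {n: True, e: True, i: False}


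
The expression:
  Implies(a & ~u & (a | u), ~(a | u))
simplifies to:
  u | ~a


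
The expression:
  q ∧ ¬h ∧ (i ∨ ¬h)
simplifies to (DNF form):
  q ∧ ¬h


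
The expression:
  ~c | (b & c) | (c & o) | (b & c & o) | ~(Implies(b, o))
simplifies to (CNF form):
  b | o | ~c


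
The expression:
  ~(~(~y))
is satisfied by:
  {y: False}


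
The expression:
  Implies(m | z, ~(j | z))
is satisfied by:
  {m: False, z: False, j: False}
  {j: True, m: False, z: False}
  {m: True, j: False, z: False}


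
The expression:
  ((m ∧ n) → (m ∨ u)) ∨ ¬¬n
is always true.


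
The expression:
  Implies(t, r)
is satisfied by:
  {r: True, t: False}
  {t: False, r: False}
  {t: True, r: True}


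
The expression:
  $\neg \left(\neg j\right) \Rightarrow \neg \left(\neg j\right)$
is always true.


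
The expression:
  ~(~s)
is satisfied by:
  {s: True}


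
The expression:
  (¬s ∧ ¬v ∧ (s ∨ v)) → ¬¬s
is always true.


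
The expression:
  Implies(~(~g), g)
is always true.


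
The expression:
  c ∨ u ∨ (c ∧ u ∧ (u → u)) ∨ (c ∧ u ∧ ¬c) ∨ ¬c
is always true.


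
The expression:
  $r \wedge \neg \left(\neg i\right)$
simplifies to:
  $i \wedge r$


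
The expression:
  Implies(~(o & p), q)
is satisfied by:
  {q: True, p: True, o: True}
  {q: True, p: True, o: False}
  {q: True, o: True, p: False}
  {q: True, o: False, p: False}
  {p: True, o: True, q: False}


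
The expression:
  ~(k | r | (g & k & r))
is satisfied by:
  {r: False, k: False}


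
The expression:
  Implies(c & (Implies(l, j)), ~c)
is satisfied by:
  {l: True, c: False, j: False}
  {l: False, c: False, j: False}
  {j: True, l: True, c: False}
  {j: True, l: False, c: False}
  {c: True, l: True, j: False}


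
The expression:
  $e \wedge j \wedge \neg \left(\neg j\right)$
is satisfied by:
  {j: True, e: True}


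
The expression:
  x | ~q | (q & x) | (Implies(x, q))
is always true.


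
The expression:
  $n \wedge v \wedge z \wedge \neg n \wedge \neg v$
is never true.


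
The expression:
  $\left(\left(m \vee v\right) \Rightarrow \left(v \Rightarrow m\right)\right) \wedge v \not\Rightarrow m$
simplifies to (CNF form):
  $\text{False}$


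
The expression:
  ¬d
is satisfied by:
  {d: False}


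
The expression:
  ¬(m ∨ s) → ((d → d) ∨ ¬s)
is always true.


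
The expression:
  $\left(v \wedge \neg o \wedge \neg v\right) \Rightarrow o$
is always true.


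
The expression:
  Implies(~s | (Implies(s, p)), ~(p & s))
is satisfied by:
  {s: False, p: False}
  {p: True, s: False}
  {s: True, p: False}


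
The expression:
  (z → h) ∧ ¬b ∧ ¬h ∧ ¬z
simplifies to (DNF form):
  ¬b ∧ ¬h ∧ ¬z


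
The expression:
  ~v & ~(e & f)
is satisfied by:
  {v: False, e: False, f: False}
  {f: True, v: False, e: False}
  {e: True, v: False, f: False}


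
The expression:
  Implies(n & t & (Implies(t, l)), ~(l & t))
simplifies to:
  ~l | ~n | ~t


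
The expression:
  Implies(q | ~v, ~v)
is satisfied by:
  {v: False, q: False}
  {q: True, v: False}
  {v: True, q: False}


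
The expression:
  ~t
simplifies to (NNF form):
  ~t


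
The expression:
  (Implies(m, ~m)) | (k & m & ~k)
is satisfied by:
  {m: False}


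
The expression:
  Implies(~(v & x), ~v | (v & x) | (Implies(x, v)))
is always true.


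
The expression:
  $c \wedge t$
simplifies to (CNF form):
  $c \wedge t$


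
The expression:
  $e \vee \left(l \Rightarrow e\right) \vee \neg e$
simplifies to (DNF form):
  $\text{True}$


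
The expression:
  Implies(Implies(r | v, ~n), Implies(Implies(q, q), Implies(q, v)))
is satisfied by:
  {n: True, v: True, r: True, q: False}
  {n: True, v: True, r: False, q: False}
  {v: True, r: True, n: False, q: False}
  {v: True, n: False, r: False, q: False}
  {n: True, r: True, v: False, q: False}
  {n: True, r: False, v: False, q: False}
  {r: True, n: False, v: False, q: False}
  {r: False, n: False, v: False, q: False}
  {q: True, n: True, v: True, r: True}
  {q: True, n: True, v: True, r: False}
  {q: True, v: True, r: True, n: False}
  {q: True, v: True, r: False, n: False}
  {q: True, n: True, r: True, v: False}


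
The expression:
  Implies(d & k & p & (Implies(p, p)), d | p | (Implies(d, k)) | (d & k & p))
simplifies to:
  True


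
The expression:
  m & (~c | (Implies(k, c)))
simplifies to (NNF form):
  m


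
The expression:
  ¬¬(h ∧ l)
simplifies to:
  h ∧ l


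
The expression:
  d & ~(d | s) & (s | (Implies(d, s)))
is never true.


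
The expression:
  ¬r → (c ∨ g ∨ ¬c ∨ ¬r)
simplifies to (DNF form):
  True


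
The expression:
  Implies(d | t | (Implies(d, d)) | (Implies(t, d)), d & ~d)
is never true.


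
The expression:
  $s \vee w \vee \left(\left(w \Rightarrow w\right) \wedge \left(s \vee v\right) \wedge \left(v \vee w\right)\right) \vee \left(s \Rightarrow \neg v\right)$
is always true.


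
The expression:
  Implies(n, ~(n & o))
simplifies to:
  ~n | ~o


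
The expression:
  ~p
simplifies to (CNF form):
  ~p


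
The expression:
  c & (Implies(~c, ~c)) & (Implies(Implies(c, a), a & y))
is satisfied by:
  {c: True, y: True, a: False}
  {c: True, a: False, y: False}
  {c: True, y: True, a: True}


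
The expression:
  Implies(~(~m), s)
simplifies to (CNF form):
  s | ~m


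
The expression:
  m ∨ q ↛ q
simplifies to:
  m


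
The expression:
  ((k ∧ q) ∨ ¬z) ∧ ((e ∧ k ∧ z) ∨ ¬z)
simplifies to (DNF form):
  (e ∧ k ∧ q) ∨ ¬z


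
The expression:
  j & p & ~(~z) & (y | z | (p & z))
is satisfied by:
  {p: True, z: True, j: True}


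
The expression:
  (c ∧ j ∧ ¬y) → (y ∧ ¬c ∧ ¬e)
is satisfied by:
  {y: True, c: False, j: False}
  {c: False, j: False, y: False}
  {j: True, y: True, c: False}
  {j: True, c: False, y: False}
  {y: True, c: True, j: False}
  {c: True, y: False, j: False}
  {j: True, c: True, y: True}


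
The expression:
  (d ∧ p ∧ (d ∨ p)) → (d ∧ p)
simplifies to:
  True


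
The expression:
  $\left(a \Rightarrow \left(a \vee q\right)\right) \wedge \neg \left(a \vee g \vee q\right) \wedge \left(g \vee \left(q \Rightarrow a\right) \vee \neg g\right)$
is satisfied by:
  {q: False, g: False, a: False}


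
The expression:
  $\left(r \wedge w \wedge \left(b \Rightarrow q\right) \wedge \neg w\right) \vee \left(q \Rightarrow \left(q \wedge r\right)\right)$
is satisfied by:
  {r: True, q: False}
  {q: False, r: False}
  {q: True, r: True}


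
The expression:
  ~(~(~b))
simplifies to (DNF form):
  ~b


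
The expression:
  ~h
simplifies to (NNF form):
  ~h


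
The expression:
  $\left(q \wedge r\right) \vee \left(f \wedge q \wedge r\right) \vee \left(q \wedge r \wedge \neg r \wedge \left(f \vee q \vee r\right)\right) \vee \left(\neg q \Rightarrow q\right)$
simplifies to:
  $q$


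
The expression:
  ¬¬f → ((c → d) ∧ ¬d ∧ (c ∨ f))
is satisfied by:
  {d: False, f: False, c: False}
  {c: True, d: False, f: False}
  {d: True, c: False, f: False}
  {c: True, d: True, f: False}
  {f: True, c: False, d: False}


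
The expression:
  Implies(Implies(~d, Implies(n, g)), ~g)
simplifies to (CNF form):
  ~g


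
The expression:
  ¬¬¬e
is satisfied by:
  {e: False}


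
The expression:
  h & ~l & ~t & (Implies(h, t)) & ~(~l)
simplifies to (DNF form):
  False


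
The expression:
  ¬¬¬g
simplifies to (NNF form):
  ¬g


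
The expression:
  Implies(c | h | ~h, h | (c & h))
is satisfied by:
  {h: True}


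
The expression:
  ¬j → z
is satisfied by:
  {z: True, j: True}
  {z: True, j: False}
  {j: True, z: False}


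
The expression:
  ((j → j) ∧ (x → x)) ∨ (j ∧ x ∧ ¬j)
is always true.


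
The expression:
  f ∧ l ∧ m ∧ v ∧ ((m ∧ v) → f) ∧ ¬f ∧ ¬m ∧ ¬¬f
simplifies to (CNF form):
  False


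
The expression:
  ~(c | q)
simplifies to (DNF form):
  ~c & ~q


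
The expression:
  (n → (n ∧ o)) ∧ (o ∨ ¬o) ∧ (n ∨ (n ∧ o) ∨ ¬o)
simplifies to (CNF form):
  (n ∨ ¬n) ∧ (n ∨ ¬o) ∧ (o ∨ ¬n) ∧ (o ∨ ¬o)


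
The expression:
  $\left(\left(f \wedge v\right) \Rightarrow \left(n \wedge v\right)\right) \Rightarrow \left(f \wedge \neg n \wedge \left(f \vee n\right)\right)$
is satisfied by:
  {f: True, n: False}


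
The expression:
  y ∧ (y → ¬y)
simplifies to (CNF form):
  False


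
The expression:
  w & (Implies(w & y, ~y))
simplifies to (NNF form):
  w & ~y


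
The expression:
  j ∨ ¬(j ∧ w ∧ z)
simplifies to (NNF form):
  True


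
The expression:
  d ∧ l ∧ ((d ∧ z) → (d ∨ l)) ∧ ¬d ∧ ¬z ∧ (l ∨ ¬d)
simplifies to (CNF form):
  False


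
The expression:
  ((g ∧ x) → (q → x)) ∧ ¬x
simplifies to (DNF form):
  ¬x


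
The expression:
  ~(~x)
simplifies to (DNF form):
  x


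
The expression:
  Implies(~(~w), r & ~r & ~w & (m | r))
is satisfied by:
  {w: False}


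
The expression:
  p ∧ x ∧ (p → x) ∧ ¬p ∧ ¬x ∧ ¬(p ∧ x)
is never true.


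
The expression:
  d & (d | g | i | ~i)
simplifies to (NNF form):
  d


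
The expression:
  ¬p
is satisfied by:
  {p: False}


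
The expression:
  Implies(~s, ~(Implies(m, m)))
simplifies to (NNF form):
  s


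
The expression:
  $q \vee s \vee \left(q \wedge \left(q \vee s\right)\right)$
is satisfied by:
  {q: True, s: True}
  {q: True, s: False}
  {s: True, q: False}


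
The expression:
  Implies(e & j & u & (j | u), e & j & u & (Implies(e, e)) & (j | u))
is always true.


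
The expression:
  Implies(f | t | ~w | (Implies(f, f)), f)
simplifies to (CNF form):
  f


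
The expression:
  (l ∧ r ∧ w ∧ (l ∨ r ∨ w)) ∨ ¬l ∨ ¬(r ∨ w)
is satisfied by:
  {l: False, w: False, r: False}
  {r: True, l: False, w: False}
  {w: True, l: False, r: False}
  {r: True, w: True, l: False}
  {l: True, r: False, w: False}
  {r: True, w: True, l: True}


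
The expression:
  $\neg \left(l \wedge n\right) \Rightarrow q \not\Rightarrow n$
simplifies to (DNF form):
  $\left(l \wedge n\right) \vee \left(q \wedge \neg n\right)$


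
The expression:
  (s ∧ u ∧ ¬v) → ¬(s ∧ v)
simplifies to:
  True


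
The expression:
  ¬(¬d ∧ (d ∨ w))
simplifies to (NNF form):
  d ∨ ¬w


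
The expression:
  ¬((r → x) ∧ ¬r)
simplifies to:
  r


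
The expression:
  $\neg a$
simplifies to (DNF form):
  $\neg a$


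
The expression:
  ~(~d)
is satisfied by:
  {d: True}


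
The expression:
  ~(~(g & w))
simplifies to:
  g & w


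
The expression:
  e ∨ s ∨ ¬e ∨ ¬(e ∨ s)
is always true.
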